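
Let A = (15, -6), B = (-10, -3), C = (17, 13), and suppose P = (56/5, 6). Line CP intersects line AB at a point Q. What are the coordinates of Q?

(5/2, -9/2)

Barycentric coordinates of P with respect to ABC: (1/5, 1/5, 3/5).
On side AB the C-coordinate is zero; dropping P's C-weight 3/5 and renormalizing the remaining 1/5 : 1/5 gives weights 1/2, 1/2 on A, B.
Q = (1/2)·(15, -6) + (1/2)·(-10, -3) = (5/2, -9/2).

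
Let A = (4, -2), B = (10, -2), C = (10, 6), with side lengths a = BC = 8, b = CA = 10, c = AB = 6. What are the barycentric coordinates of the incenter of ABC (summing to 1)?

(1/3, 5/12, 1/4)

The incenter has barycentric coordinates proportional to the opposite side lengths: (8 : 10 : 6).
Normalizing by 8+10+6 = 24 gives (1/3, 5/12, 1/4).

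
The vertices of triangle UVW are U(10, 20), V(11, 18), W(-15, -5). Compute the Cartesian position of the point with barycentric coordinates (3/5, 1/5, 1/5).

(26/5, 73/5)

P = (3/5)·U + (1/5)·V + (1/5)·W.
x-coordinate: (3/5)·10 + (1/5)·11 + (1/5)·(-15) = 26/5.
y-coordinate: (3/5)·20 + (1/5)·18 + (1/5)·(-5) = 73/5.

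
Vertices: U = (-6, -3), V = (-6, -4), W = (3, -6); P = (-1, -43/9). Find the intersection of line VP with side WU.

Barycentric coordinates of P with respect to UVW: (1/3, 1/9, 5/9).
On side WU the V-coordinate is zero; dropping P's V-weight 1/9 and renormalizing the remaining 5/9 : 1/3 gives weights 5/8, 3/8 on W, U.
Q = (5/8)·(3, -6) + (3/8)·(-6, -3) = (-3/8, -39/8).

(-3/8, -39/8)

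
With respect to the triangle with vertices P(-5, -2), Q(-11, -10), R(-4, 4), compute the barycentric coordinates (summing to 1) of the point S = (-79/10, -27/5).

Signed area of the reference triangle: [PQR] = ½·((-5)·(-10−4) + (-11)·(4−(-2)) + (-4)·(-2−(-10))) = ½·(70 − 66 − 32) = -14.
[SQR] = ½·((-79/10)·(-10−4) + (-11)·(4−(-27/5)) + (-4)·(-27/5−(-10))) = ½·(553/5 − 517/5 − 92/5) = -28/5, so the P-coordinate is (-28/5)/(-14) = 2/5.
[PSR] = ½·((-5)·(-27/5−4) + (-79/10)·(4−(-2)) + (-4)·(-2−(-27/5))) = ½·(47 − 237/5 − 68/5) = -7, so the Q-coordinate is 1/2.
[PQS] = ½·((-5)·(-10−(-27/5)) + (-11)·(-27/5−(-2)) + (-79/10)·(-2−(-10))) = ½·(23 + 187/5 − 316/5) = -7/5, so the R-coordinate is 1/10.

(2/5, 1/2, 1/10)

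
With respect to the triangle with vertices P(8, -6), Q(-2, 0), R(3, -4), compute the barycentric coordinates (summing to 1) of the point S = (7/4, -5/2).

Signed area of the reference triangle: [PQR] = ½·(8·(0−(-4)) + (-2)·(-4−(-6)) + 3·(-6−0)) = ½·(32 − 4 − 18) = 5.
[SQR] = ½·((7/4)·(0−(-4)) + (-2)·(-4−(-5/2)) + 3·(-5/2−0)) = ½·(7 + 3 − 15/2) = 5/4, so the P-coordinate is (5/4)/5 = 1/4.
[PSR] = ½·(8·(-5/2−(-4)) + (7/4)·(-4−(-6)) + 3·(-6−(-5/2))) = ½·(12 + 7/2 − 21/2) = 5/2, so the Q-coordinate is 1/2.
[PQS] = ½·(8·(0−(-5/2)) + (-2)·(-5/2−(-6)) + (7/4)·(-6−0)) = ½·(20 − 7 − 21/2) = 5/4, so the R-coordinate is 1/4.
Check: 1/4 + 1/2 + 1/4 = 1.

(1/4, 1/2, 1/4)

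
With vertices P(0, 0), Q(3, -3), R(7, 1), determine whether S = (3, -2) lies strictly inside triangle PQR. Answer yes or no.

Barycentric coordinates of S: (1/6, 17/24, 1/8).
The three coordinates are positive, positive, positive; a point is interior exactly when all three are positive.

yes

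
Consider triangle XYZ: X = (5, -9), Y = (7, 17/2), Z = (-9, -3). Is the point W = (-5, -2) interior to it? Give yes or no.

Barycentric coordinates of W: (30/257, 38/257, 189/257).
The three coordinates are positive, positive, positive; a point is interior exactly when all three are positive.

yes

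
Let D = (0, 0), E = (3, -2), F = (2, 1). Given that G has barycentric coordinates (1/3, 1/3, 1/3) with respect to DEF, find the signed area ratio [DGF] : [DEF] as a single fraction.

The signed ratio [DGF]/[DEF] equals the barycentric coordinate of G at vertex E, which is 1/3.

1/3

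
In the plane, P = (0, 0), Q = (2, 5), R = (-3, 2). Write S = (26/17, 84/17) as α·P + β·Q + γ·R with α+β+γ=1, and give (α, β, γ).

Signed area of the reference triangle: [PQR] = ½·(0·(5−2) + 2·(2−0) + (-3)·(0−5)) = ½·(0 + 4 + 15) = 19/2.
[SQR] = ½·((26/17)·(5−2) + 2·(2−(84/17)) + (-3)·(84/17−5)) = ½·(78/17 − 100/17 + 3/17) = -19/34, so the P-coordinate is (-19/34)/(19/2) = -1/17.
[PSR] = ½·(0·(84/17−2) + (26/17)·(2−0) + (-3)·(0−(84/17))) = ½·(0 + 52/17 + 252/17) = 152/17, so the Q-coordinate is 16/17.
[PQS] = ½·(0·(5−(84/17)) + 2·(84/17−0) + (26/17)·(0−5)) = ½·(0 + 168/17 − 130/17) = 19/17, so the R-coordinate is 2/17.

(-1/17, 16/17, 2/17)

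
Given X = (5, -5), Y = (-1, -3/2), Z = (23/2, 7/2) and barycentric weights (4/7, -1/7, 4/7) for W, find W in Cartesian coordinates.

(67/7, -9/14)

W = (4/7)·X + (-1/7)·Y + (4/7)·Z.
x-coordinate: (4/7)·5 + (-1/7)·(-1) + (4/7)·(23/2) = 67/7.
y-coordinate: (4/7)·(-5) + (-1/7)·(-3/2) + (4/7)·(7/2) = -9/14.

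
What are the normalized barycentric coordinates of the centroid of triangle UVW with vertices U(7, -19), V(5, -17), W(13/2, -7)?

(1/3, 1/3, 1/3)

The centroid is the average of the vertices, so each weight is 1/3.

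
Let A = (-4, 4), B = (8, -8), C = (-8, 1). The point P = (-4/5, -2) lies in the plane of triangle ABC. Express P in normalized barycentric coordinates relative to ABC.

Signed area of the reference triangle: [ABC] = ½·((-4)·(-8−1) + 8·(1−4) + (-8)·(4−(-8))) = ½·(36 − 24 − 96) = -42.
[PBC] = ½·((-4/5)·(-8−1) + 8·(1−(-2)) + (-8)·(-2−(-8))) = ½·(36/5 + 24 − 48) = -42/5, so the A-coordinate is (-42/5)/(-42) = 1/5.
[APC] = ½·((-4)·(-2−1) + (-4/5)·(1−4) + (-8)·(4−(-2))) = ½·(12 + 12/5 − 48) = -84/5, so the B-coordinate is 2/5.
[ABP] = ½·((-4)·(-8−(-2)) + 8·(-2−4) + (-4/5)·(4−(-8))) = ½·(24 − 48 − 48/5) = -84/5, so the C-coordinate is 2/5.

(1/5, 2/5, 2/5)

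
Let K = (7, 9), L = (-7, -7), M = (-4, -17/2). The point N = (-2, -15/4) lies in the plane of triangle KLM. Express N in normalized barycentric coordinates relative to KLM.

Signed area of the reference triangle: [KLM] = ½·(7·(-7−(-17/2)) + (-7)·(-17/2−9) + (-4)·(9−(-7))) = ½·(21/2 + 245/2 − 64) = 69/2.
[NLM] = ½·((-2)·(-7−(-17/2)) + (-7)·(-17/2−(-15/4)) + (-4)·(-15/4−(-7))) = ½·(-3 + 133/4 − 13) = 69/8, so the K-coordinate is (69/8)/(69/2) = 1/4.
[KNM] = ½·(7·(-15/4−(-17/2)) + (-2)·(-17/2−9) + (-4)·(9−(-15/4))) = ½·(133/4 + 35 − 51) = 69/8, so the L-coordinate is 1/4.
[KLN] = ½·(7·(-7−(-15/4)) + (-7)·(-15/4−9) + (-2)·(9−(-7))) = ½·(-91/4 + 357/4 − 32) = 69/4, so the M-coordinate is 1/2.
Check: 1/4 + 1/4 + 1/2 = 1.

(1/4, 1/4, 1/2)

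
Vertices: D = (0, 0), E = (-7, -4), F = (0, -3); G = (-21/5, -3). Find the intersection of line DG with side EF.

(-21/4, -15/4)

Barycentric coordinates of G with respect to DEF: (1/5, 3/5, 1/5).
On side EF the D-coordinate is zero; dropping G's D-weight 1/5 and renormalizing the remaining 3/5 : 1/5 gives weights 3/4, 1/4 on E, F.
H = (3/4)·(-7, -4) + (1/4)·(0, -3) = (-21/4, -15/4).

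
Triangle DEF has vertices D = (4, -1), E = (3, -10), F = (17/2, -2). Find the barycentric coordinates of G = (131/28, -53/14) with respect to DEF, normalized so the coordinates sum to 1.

(1/2, 2/7, 3/14)

Signed area of the reference triangle: [DEF] = ½·(4·(-10−(-2)) + 3·(-2−(-1)) + (17/2)·(-1−(-10))) = ½·(-32 − 3 + 153/2) = 83/4.
[GEF] = ½·((131/28)·(-10−(-2)) + 3·(-2−(-53/14)) + (17/2)·(-53/14−(-10))) = ½·(-262/7 + 75/14 + 1479/28) = 83/8, so the D-coordinate is (83/8)/(83/4) = 1/2.
[DGF] = ½·(4·(-53/14−(-2)) + (131/28)·(-2−(-1)) + (17/2)·(-1−(-53/14))) = ½·(-50/7 − 131/28 + 663/28) = 83/14, so the E-coordinate is 2/7.
[DEG] = ½·(4·(-10−(-53/14)) + 3·(-53/14−(-1)) + (131/28)·(-1−(-10))) = ½·(-174/7 − 117/14 + 1179/28) = 249/56, so the F-coordinate is 3/14.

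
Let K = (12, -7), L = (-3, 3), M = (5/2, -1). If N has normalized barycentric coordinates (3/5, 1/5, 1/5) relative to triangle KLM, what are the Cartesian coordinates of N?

N = (3/5)·K + (1/5)·L + (1/5)·M.
x-coordinate: (3/5)·12 + (1/5)·(-3) + (1/5)·(5/2) = 71/10.
y-coordinate: (3/5)·(-7) + (1/5)·3 + (1/5)·(-1) = -19/5.

(71/10, -19/5)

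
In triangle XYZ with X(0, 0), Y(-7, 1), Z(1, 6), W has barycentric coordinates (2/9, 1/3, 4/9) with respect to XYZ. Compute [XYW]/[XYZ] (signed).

4/9

The signed ratio [XYW]/[XYZ] equals the barycentric coordinate of W at vertex Z, which is 4/9.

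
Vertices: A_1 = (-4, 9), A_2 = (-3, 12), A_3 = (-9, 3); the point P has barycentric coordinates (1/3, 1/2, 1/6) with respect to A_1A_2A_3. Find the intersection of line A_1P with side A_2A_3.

Line A_1P meets A_2A_3 where the A_1-coordinate vanishes; zeroing P's A_1-weight and renormalizing leaves A_2, A_3-weights 1/2 : 1/6 → (3/4, 1/4).
So Q = (3/4)·A_2 + (1/4)·A_3 = (-9/2, 39/4).

(-9/2, 39/4)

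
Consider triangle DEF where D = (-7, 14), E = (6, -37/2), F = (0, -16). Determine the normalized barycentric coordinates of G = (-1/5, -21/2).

(1/5, 1/5, 3/5)

Signed area of the reference triangle: [DEF] = ½·((-7)·(-37/2−(-16)) + 6·(-16−14) + 0·(14−(-37/2))) = ½·(35/2 − 180 + 0) = -325/4.
[GEF] = ½·((-1/5)·(-37/2−(-16)) + 6·(-16−(-21/2)) + 0·(-21/2−(-37/2))) = ½·(1/2 − 33 + 0) = -65/4, so the D-coordinate is (-65/4)/(-325/4) = 1/5.
[DGF] = ½·((-7)·(-21/2−(-16)) + (-1/5)·(-16−14) + 0·(14−(-21/2))) = ½·(-77/2 + 6 + 0) = -65/4, so the E-coordinate is 1/5.
[DEG] = ½·((-7)·(-37/2−(-21/2)) + 6·(-21/2−14) + (-1/5)·(14−(-37/2))) = ½·(56 − 147 − 13/2) = -195/4, so the F-coordinate is 3/5.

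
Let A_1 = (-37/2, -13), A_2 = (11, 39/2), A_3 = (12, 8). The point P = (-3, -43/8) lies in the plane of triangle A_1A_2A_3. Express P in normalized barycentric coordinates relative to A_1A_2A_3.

Signed area of the reference triangle: [A_1A_2A_3] = ½·((-37/2)·(39/2−8) + 11·(8−(-13)) + 12·(-13−(39/2))) = ½·(-851/4 + 231 − 390) = -1487/8.
[PA_2A_3] = ½·((-3)·(39/2−8) + 11·(8−(-43/8)) + 12·(-43/8−(39/2))) = ½·(-69/2 + 1177/8 − 597/2) = -1487/16, so the A_1-coordinate is (-1487/16)/(-1487/8) = 1/2.
[A_1PA_3] = ½·((-37/2)·(-43/8−8) + (-3)·(8−(-13)) + 12·(-13−(-43/8))) = ½·(3959/16 − 63 − 183/2) = 1487/32, so the A_2-coordinate is -1/4.
[A_1A_2P] = ½·((-37/2)·(39/2−(-43/8)) + 11·(-43/8−(-13)) + (-3)·(-13−(39/2))) = ½·(-7363/16 + 671/8 + 195/2) = -4461/32, so the A_3-coordinate is 3/4.
Check: 1/2 − 1/4 + 3/4 = 1.

(1/2, -1/4, 3/4)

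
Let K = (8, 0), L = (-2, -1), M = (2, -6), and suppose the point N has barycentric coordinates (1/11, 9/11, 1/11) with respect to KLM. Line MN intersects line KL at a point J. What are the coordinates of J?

Line MN meets KL where the M-coordinate vanishes; zeroing N's M-weight and renormalizing leaves K, L-weights 1/11 : 9/11 → (1/10, 9/10).
So J = (1/10)·K + (9/10)·L = (-1, -9/10).

(-1, -9/10)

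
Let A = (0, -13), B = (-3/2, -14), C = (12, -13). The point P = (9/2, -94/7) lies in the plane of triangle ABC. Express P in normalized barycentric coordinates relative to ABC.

Signed area of the reference triangle: [ABC] = ½·(0·(-14−(-13)) + (-3/2)·(-13−(-13)) + 12·(-13−(-14))) = ½·(0 + 0 + 12) = 6.
[PBC] = ½·((9/2)·(-14−(-13)) + (-3/2)·(-13−(-94/7)) + 12·(-94/7−(-14))) = ½·(-9/2 − 9/14 + 48/7) = 6/7, so the A-coordinate is (6/7)/6 = 1/7.
[APC] = ½·(0·(-94/7−(-13)) + (9/2)·(-13−(-13)) + 12·(-13−(-94/7))) = ½·(0 + 0 + 36/7) = 18/7, so the B-coordinate is 3/7.
[ABP] = ½·(0·(-14−(-94/7)) + (-3/2)·(-94/7−(-13)) + (9/2)·(-13−(-14))) = ½·(0 + 9/14 + 9/2) = 18/7, so the C-coordinate is 3/7.
Check: 1/7 + 3/7 + 3/7 = 1.

(1/7, 3/7, 3/7)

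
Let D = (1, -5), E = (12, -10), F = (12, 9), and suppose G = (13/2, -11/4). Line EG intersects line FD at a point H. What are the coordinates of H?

(14/3, -1/3)

Barycentric coordinates of G with respect to DEF: (1/2, 1/4, 1/4).
On side FD the E-coordinate is zero; dropping G's E-weight 1/4 and renormalizing the remaining 1/4 : 1/2 gives weights 1/3, 2/3 on F, D.
H = (1/3)·(12, 9) + (2/3)·(1, -5) = (14/3, -1/3).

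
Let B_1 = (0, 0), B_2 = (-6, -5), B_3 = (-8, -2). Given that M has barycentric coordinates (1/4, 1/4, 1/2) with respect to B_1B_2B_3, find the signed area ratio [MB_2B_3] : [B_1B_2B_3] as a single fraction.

The signed ratio [MB_2B_3]/[B_1B_2B_3] equals the barycentric coordinate of M at vertex B_1, which is 1/4.

1/4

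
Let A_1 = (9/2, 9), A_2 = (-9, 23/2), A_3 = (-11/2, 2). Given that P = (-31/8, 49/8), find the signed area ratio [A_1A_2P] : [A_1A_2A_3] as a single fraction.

1/2

[A_1A_2A_3] = ½·((9/2)·(23/2−2) + (-9)·(2−9) + (-11/2)·(9−(23/2))) = ½·(171/4 + 63 + 55/4) = 239/4.
[A_1A_2P] = ½·((9/2)·(23/2−(49/8)) + (-9)·(49/8−9) + (-31/8)·(9−(23/2))) = ½·(387/16 + 207/8 + 155/16) = 239/8, so the ratio is (239/8)/(239/4) = 1/2.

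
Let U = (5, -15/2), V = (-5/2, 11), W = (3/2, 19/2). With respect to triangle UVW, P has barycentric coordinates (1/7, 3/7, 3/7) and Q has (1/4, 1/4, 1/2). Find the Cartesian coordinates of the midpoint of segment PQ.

Barycentric coordinates of the midpoint are the average: (11/56, 19/56, 13/28).
Converting: (11/56)·U + (19/56)·V + (13/28)·W = (93/112, 747/112).

(93/112, 747/112)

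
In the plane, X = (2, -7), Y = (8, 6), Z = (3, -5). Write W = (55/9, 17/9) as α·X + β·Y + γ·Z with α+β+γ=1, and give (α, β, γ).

Signed area of the reference triangle: [XYZ] = ½·(2·(6−(-5)) + 8·(-5−(-7)) + 3·(-7−6)) = ½·(22 + 16 − 39) = -1/2.
[WYZ] = ½·((55/9)·(6−(-5)) + 8·(-5−(17/9)) + 3·(17/9−6)) = ½·(605/9 − 496/9 − 37/3) = -1/9, so the X-coordinate is (-1/9)/(-1/2) = 2/9.
[XWZ] = ½·(2·(17/9−(-5)) + (55/9)·(-5−(-7)) + 3·(-7−(17/9))) = ½·(124/9 + 110/9 − 80/3) = -1/3, so the Y-coordinate is 2/3.
[XYW] = ½·(2·(6−(17/9)) + 8·(17/9−(-7)) + (55/9)·(-7−6)) = ½·(74/9 + 640/9 − 715/9) = -1/18, so the Z-coordinate is 1/9.
Check: 2/9 + 2/3 + 1/9 = 1.

(2/9, 2/3, 1/9)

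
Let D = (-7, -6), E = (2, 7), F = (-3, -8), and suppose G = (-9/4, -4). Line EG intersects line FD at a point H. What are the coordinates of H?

Barycentric coordinates of G with respect to DEF: (1/8, 1/4, 5/8).
On side FD the E-coordinate is zero; dropping G's E-weight 1/4 and renormalizing the remaining 5/8 : 1/8 gives weights 5/6, 1/6 on F, D.
H = (5/6)·(-3, -8) + (1/6)·(-7, -6) = (-11/3, -23/3).

(-11/3, -23/3)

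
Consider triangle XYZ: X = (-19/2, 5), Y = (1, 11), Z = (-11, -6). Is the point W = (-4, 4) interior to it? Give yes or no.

yes

Barycentric coordinates of W: (2/213, 124/213, 29/71).
The three coordinates are positive, positive, positive; a point is interior exactly when all three are positive.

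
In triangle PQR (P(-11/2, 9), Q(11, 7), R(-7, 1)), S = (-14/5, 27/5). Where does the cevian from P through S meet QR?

Barycentric coordinates of S with respect to PQR: (2/5, 1/5, 2/5).
On side QR the P-coordinate is zero; dropping S's P-weight 2/5 and renormalizing the remaining 1/5 : 2/5 gives weights 1/3, 2/3 on Q, R.
T = (1/3)·(11, 7) + (2/3)·(-7, 1) = (-1, 3).

(-1, 3)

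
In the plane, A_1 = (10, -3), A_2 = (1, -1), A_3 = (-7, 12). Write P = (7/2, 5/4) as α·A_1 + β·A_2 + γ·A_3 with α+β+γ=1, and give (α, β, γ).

Signed area of the reference triangle: [A_1A_2A_3] = ½·(10·(-1−12) + 1·(12−(-3)) + (-7)·(-3−(-1))) = ½·(-130 + 15 + 14) = -101/2.
[PA_2A_3] = ½·((7/2)·(-1−12) + 1·(12−(5/4)) + (-7)·(5/4−(-1))) = ½·(-91/2 + 43/4 − 63/4) = -101/4, so the A_1-coordinate is (-101/4)/(-101/2) = 1/2.
[A_1PA_3] = ½·(10·(5/4−12) + (7/2)·(12−(-3)) + (-7)·(-3−(5/4))) = ½·(-215/2 + 105/2 + 119/4) = -101/8, so the A_2-coordinate is 1/4.
[A_1A_2P] = ½·(10·(-1−(5/4)) + 1·(5/4−(-3)) + (7/2)·(-3−(-1))) = ½·(-45/2 + 17/4 − 7) = -101/8, so the A_3-coordinate is 1/4.
Check: 1/2 + 1/4 + 1/4 = 1.

(1/2, 1/4, 1/4)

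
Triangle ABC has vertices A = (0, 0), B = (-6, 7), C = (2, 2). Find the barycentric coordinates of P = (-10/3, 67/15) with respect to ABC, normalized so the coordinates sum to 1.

(4/15, 3/5, 2/15)

Signed area of the reference triangle: [ABC] = ½·(0·(7−2) + (-6)·(2−0) + 2·(0−7)) = ½·(0 − 12 − 14) = -13.
[PBC] = ½·((-10/3)·(7−2) + (-6)·(2−(67/15)) + 2·(67/15−7)) = ½·(-50/3 + 74/5 − 76/15) = -52/15, so the A-coordinate is (-52/15)/(-13) = 4/15.
[APC] = ½·(0·(67/15−2) + (-10/3)·(2−0) + 2·(0−(67/15))) = ½·(0 − 20/3 − 134/15) = -39/5, so the B-coordinate is 3/5.
[ABP] = ½·(0·(7−(67/15)) + (-6)·(67/15−0) + (-10/3)·(0−7)) = ½·(0 − 134/5 + 70/3) = -26/15, so the C-coordinate is 2/15.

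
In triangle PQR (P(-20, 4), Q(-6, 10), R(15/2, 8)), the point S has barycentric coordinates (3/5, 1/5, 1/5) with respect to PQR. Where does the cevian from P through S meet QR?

Line PS meets QR where the P-coordinate vanishes; zeroing S's P-weight and renormalizing leaves Q, R-weights 1/5 : 1/5 → (1/2, 1/2).
So T = (1/2)·Q + (1/2)·R = (3/4, 9).

(3/4, 9)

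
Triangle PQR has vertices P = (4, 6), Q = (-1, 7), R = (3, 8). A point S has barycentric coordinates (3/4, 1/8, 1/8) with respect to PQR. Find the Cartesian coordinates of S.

S = (3/4)·P + (1/8)·Q + (1/8)·R.
x-coordinate: (3/4)·4 + (1/8)·(-1) + (1/8)·3 = 13/4.
y-coordinate: (3/4)·6 + (1/8)·7 + (1/8)·8 = 51/8.

(13/4, 51/8)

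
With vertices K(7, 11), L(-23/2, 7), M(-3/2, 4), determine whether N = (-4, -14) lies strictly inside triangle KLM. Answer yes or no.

Barycentric coordinates of N: (-375/191, -271/191, 837/191).
The three coordinates are negative, negative, positive; a point is interior exactly when all three are positive.

no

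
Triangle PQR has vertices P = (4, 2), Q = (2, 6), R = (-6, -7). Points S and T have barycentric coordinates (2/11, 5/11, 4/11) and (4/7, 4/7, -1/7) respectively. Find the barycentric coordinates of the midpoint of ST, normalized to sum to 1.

Since both coordinate triples sum to 1, the midpoint's barycentrics are the componentwise average.
(2/11+4/7)/2 = 29/77; similarly 79/154 and 17/154.

(29/77, 79/154, 17/154)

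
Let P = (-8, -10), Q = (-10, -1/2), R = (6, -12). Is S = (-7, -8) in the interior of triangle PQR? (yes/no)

Barycentric coordinates of S: (57/86, 10/43, 9/86).
The three coordinates are positive, positive, positive; a point is interior exactly when all three are positive.

yes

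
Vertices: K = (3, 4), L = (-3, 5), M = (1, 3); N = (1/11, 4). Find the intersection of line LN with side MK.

Barycentric coordinates of N with respect to KLM: (3/11, 4/11, 4/11).
On side MK the L-coordinate is zero; dropping N's L-weight 4/11 and renormalizing the remaining 4/11 : 3/11 gives weights 4/7, 3/7 on M, K.
J = (4/7)·(1, 3) + (3/7)·(3, 4) = (13/7, 24/7).

(13/7, 24/7)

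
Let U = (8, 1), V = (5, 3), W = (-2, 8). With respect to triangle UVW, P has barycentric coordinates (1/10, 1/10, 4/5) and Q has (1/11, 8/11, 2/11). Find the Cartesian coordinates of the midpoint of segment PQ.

Barycentric coordinates of the midpoint are the average: (21/220, 91/220, 27/55).
Converting: (21/220)·U + (91/220)·V + (27/55)·W = (37/20, 579/110).

(37/20, 579/110)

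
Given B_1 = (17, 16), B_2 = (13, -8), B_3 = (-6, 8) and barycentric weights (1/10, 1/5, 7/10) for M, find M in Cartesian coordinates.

(1/10, 28/5)

M = (1/10)·B_1 + (1/5)·B_2 + (7/10)·B_3.
x-coordinate: (1/10)·17 + (1/5)·13 + (7/10)·(-6) = 1/10.
y-coordinate: (1/10)·16 + (1/5)·(-8) + (7/10)·8 = 28/5.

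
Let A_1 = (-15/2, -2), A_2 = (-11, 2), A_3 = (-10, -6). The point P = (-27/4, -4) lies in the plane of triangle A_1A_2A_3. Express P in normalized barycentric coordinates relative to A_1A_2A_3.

Signed area of the reference triangle: [A_1A_2A_3] = ½·((-15/2)·(2−(-6)) + (-11)·(-6−(-2)) + (-10)·(-2−2)) = ½·(-60 + 44 + 40) = 12.
[PA_2A_3] = ½·((-27/4)·(2−(-6)) + (-11)·(-6−(-4)) + (-10)·(-4−2)) = ½·(-54 + 22 + 60) = 14, so the A_1-coordinate is 14/12 = 7/6.
[A_1PA_3] = ½·((-15/2)·(-4−(-6)) + (-27/4)·(-6−(-2)) + (-10)·(-2−(-4))) = ½·(-15 + 27 − 20) = -4, so the A_2-coordinate is -1/3.
[A_1A_2P] = ½·((-15/2)·(2−(-4)) + (-11)·(-4−(-2)) + (-27/4)·(-2−2)) = ½·(-45 + 22 + 27) = 2, so the A_3-coordinate is 1/6.

(7/6, -1/3, 1/6)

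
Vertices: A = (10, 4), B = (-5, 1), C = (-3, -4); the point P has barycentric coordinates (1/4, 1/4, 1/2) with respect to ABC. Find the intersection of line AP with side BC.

(-11/3, -7/3)

Line AP meets BC where the A-coordinate vanishes; zeroing P's A-weight and renormalizing leaves B, C-weights 1/4 : 1/2 → (1/3, 2/3).
So Q = (1/3)·B + (2/3)·C = (-11/3, -7/3).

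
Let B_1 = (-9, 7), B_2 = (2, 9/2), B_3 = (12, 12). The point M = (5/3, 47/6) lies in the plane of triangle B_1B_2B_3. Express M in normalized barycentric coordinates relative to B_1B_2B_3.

(1/3, 1/3, 1/3)

Signed area of the reference triangle: [B_1B_2B_3] = ½·((-9)·(9/2−12) + 2·(12−7) + 12·(7−(9/2))) = ½·(135/2 + 10 + 30) = 215/4.
[MB_2B_3] = ½·((5/3)·(9/2−12) + 2·(12−(47/6)) + 12·(47/6−(9/2))) = ½·(-25/2 + 25/3 + 40) = 215/12, so the B_1-coordinate is (215/12)/(215/4) = 1/3.
[B_1MB_3] = ½·((-9)·(47/6−12) + (5/3)·(12−7) + 12·(7−(47/6))) = ½·(75/2 + 25/3 − 10) = 215/12, so the B_2-coordinate is 1/3.
[B_1B_2M] = ½·((-9)·(9/2−(47/6)) + 2·(47/6−7) + (5/3)·(7−(9/2))) = ½·(30 + 5/3 + 25/6) = 215/12, so the B_3-coordinate is 1/3.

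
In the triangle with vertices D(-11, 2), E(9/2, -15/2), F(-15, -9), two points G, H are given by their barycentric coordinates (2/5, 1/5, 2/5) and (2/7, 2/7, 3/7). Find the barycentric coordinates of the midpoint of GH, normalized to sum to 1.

Since both coordinate triples sum to 1, the midpoint's barycentrics are the componentwise average.
(2/5+2/7)/2 = 12/35; similarly 17/70 and 29/70.

(12/35, 17/70, 29/70)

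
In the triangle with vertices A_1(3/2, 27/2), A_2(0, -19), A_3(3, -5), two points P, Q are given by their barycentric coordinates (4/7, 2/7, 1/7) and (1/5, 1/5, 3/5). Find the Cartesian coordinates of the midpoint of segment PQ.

Barycentric coordinates of the midpoint are the average: (27/70, 17/70, 13/35).
Converting: (27/70)·A_1 + (17/70)·A_2 + (13/35)·A_3 = (237/140, -177/140).

(237/140, -177/140)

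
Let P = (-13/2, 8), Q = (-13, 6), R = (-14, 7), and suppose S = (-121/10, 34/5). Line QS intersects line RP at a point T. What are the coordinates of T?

(-23/2, 22/3)

Barycentric coordinates of S with respect to PQR: (1/5, 2/5, 2/5).
On side RP the Q-coordinate is zero; dropping S's Q-weight 2/5 and renormalizing the remaining 2/5 : 1/5 gives weights 2/3, 1/3 on R, P.
T = (2/3)·(-14, 7) + (1/3)·(-13/2, 8) = (-23/2, 22/3).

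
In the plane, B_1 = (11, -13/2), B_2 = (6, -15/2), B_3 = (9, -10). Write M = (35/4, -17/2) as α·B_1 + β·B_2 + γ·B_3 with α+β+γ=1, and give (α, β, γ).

Signed area of the reference triangle: [B_1B_2B_3] = ½·(11·(-15/2−(-10)) + 6·(-10−(-13/2)) + 9·(-13/2−(-15/2))) = ½·(55/2 − 21 + 9) = 31/4.
[MB_2B_3] = ½·((35/4)·(-15/2−(-10)) + 6·(-10−(-17/2)) + 9·(-17/2−(-15/2))) = ½·(175/8 − 9 − 9) = 31/16, so the B_1-coordinate is (31/16)/(31/4) = 1/4.
[B_1MB_3] = ½·(11·(-17/2−(-10)) + (35/4)·(-10−(-13/2)) + 9·(-13/2−(-17/2))) = ½·(33/2 − 245/8 + 18) = 31/16, so the B_2-coordinate is 1/4.
[B_1B_2M] = ½·(11·(-15/2−(-17/2)) + 6·(-17/2−(-13/2)) + (35/4)·(-13/2−(-15/2))) = ½·(11 − 12 + 35/4) = 31/8, so the B_3-coordinate is 1/2.
Check: 1/4 + 1/4 + 1/2 = 1.

(1/4, 1/4, 1/2)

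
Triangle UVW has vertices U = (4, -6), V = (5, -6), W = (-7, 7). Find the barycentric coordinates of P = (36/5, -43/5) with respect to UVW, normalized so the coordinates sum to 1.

(1/5, 1, -1/5)

Signed area of the reference triangle: [UVW] = ½·(4·(-6−7) + 5·(7−(-6)) + (-7)·(-6−(-6))) = ½·(-52 + 65 + 0) = 13/2.
[PVW] = ½·((36/5)·(-6−7) + 5·(7−(-43/5)) + (-7)·(-43/5−(-6))) = ½·(-468/5 + 78 + 91/5) = 13/10, so the U-coordinate is (13/10)/(13/2) = 1/5.
[UPW] = ½·(4·(-43/5−7) + (36/5)·(7−(-6)) + (-7)·(-6−(-43/5))) = ½·(-312/5 + 468/5 − 91/5) = 13/2, so the V-coordinate is 1.
[UVP] = ½·(4·(-6−(-43/5)) + 5·(-43/5−(-6)) + (36/5)·(-6−(-6))) = ½·(52/5 − 13 + 0) = -13/10, so the W-coordinate is -1/5.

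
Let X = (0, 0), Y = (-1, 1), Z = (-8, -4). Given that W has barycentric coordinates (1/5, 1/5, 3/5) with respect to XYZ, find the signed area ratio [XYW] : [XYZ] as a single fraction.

The signed ratio [XYW]/[XYZ] equals the barycentric coordinate of W at vertex Z, which is 3/5.

3/5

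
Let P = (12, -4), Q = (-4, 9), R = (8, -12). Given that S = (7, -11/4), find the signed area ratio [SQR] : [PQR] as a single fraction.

1/2

[PQR] = ½·(12·(9−(-12)) + (-4)·(-12−(-4)) + 8·(-4−9)) = ½·(252 + 32 − 104) = 90.
[SQR] = ½·(7·(9−(-12)) + (-4)·(-12−(-11/4)) + 8·(-11/4−9)) = ½·(147 + 37 − 94) = 45, so the ratio is 45/90 = 1/2.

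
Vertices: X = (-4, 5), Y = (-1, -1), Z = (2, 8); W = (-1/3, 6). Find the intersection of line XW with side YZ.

Barycentric coordinates of W with respect to XYZ: (1/3, 1/9, 5/9).
On side YZ the X-coordinate is zero; dropping W's X-weight 1/3 and renormalizing the remaining 1/9 : 5/9 gives weights 1/6, 5/6 on Y, Z.
V = (1/6)·(-1, -1) + (5/6)·(2, 8) = (3/2, 13/2).

(3/2, 13/2)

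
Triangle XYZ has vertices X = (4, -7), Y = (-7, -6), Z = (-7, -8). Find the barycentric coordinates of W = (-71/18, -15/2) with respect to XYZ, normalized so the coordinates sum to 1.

(5/18, 1/9, 11/18)

Signed area of the reference triangle: [XYZ] = ½·(4·(-6−(-8)) + (-7)·(-8−(-7)) + (-7)·(-7−(-6))) = ½·(8 + 7 + 7) = 11.
[WYZ] = ½·((-71/18)·(-6−(-8)) + (-7)·(-8−(-15/2)) + (-7)·(-15/2−(-6))) = ½·(-71/9 + 7/2 + 21/2) = 55/18, so the X-coordinate is (55/18)/11 = 5/18.
[XWZ] = ½·(4·(-15/2−(-8)) + (-71/18)·(-8−(-7)) + (-7)·(-7−(-15/2))) = ½·(2 + 71/18 − 7/2) = 11/9, so the Y-coordinate is 1/9.
[XYW] = ½·(4·(-6−(-15/2)) + (-7)·(-15/2−(-7)) + (-71/18)·(-7−(-6))) = ½·(6 + 7/2 + 71/18) = 121/18, so the Z-coordinate is 11/18.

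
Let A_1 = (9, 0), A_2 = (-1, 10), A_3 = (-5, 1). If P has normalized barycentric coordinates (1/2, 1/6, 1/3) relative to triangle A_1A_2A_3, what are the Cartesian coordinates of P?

(8/3, 2)

P = (1/2)·A_1 + (1/6)·A_2 + (1/3)·A_3.
x-coordinate: (1/2)·9 + (1/6)·(-1) + (1/3)·(-5) = 8/3.
y-coordinate: (1/2)·0 + (1/6)·10 + (1/3)·1 = 2.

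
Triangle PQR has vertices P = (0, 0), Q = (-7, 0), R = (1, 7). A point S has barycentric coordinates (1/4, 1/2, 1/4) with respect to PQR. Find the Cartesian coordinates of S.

S = (1/4)·P + (1/2)·Q + (1/4)·R.
x-coordinate: (1/4)·0 + (1/2)·(-7) + (1/4)·1 = -13/4.
y-coordinate: (1/4)·0 + (1/2)·0 + (1/4)·7 = 7/4.

(-13/4, 7/4)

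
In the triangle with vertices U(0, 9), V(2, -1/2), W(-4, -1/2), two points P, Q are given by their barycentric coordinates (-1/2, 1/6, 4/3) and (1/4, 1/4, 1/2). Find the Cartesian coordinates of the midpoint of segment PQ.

(-13/4, -27/16)

Barycentric coordinates of the midpoint are the average: (-1/8, 5/24, 11/12).
Converting: (-1/8)·U + (5/24)·V + (11/12)·W = (-13/4, -27/16).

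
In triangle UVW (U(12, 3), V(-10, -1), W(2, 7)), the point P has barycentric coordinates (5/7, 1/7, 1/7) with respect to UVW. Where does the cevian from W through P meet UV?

(25/3, 7/3)

Line WP meets UV where the W-coordinate vanishes; zeroing P's W-weight and renormalizing leaves U, V-weights 5/7 : 1/7 → (5/6, 1/6).
So Q = (5/6)·U + (1/6)·V = (25/3, 7/3).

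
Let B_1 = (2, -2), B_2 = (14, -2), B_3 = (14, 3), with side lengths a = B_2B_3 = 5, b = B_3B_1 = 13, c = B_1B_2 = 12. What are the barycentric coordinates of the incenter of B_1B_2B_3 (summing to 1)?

(1/6, 13/30, 2/5)

The incenter has barycentric coordinates proportional to the opposite side lengths: (5 : 13 : 12).
Normalizing by 5+13+12 = 30 gives (1/6, 13/30, 2/5).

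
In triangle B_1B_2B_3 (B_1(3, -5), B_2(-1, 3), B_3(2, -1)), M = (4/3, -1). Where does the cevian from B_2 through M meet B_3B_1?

(5/2, -3)

Barycentric coordinates of M with respect to B_1B_2B_3: (1/3, 1/3, 1/3).
On side B_3B_1 the B_2-coordinate is zero; dropping M's B_2-weight 1/3 and renormalizing the remaining 1/3 : 1/3 gives weights 1/2, 1/2 on B_3, B_1.
N = (1/2)·(2, -1) + (1/2)·(3, -5) = (5/2, -3).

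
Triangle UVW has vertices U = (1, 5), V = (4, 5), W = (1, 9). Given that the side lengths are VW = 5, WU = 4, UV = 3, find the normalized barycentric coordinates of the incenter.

(5/12, 1/3, 1/4)

The incenter has barycentric coordinates proportional to the opposite side lengths: (5 : 4 : 3).
Normalizing by 5+4+3 = 12 gives (5/12, 1/3, 1/4).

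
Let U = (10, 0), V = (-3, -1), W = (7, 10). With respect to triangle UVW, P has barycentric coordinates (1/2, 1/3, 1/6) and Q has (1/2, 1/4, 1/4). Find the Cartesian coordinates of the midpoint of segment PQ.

Barycentric coordinates of the midpoint are the average: (1/2, 7/24, 5/24).
Converting: (1/2)·U + (7/24)·V + (5/24)·W = (67/12, 43/24).

(67/12, 43/24)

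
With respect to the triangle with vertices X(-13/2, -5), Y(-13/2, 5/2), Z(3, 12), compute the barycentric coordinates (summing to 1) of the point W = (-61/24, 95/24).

(1/3, 1/4, 5/12)

Signed area of the reference triangle: [XYZ] = ½·((-13/2)·(5/2−12) + (-13/2)·(12−(-5)) + 3·(-5−(5/2))) = ½·(247/4 − 221/2 − 45/2) = -285/8.
[WYZ] = ½·((-61/24)·(5/2−12) + (-13/2)·(12−(95/24)) + 3·(95/24−(5/2))) = ½·(1159/48 − 2509/48 + 35/8) = -95/8, so the X-coordinate is (-95/8)/(-285/8) = 1/3.
[XWZ] = ½·((-13/2)·(95/24−12) + (-61/24)·(12−(-5)) + 3·(-5−(95/24))) = ½·(2509/48 − 1037/24 − 215/8) = -285/32, so the Y-coordinate is 1/4.
[XYW] = ½·((-13/2)·(5/2−(95/24)) + (-13/2)·(95/24−(-5)) + (-61/24)·(-5−(5/2))) = ½·(455/48 − 2795/48 + 305/16) = -475/32, so the Z-coordinate is 5/12.
Check: 1/3 + 1/4 + 5/12 = 1.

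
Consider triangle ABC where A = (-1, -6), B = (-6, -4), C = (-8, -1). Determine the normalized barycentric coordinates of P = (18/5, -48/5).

Signed area of the reference triangle: [ABC] = ½·((-1)·(-4−(-1)) + (-6)·(-1−(-6)) + (-8)·(-6−(-4))) = ½·(3 − 30 + 16) = -11/2.
[PBC] = ½·((18/5)·(-4−(-1)) + (-6)·(-1−(-48/5)) + (-8)·(-48/5−(-4))) = ½·(-54/5 − 258/5 + 224/5) = -44/5, so the A-coordinate is (-44/5)/(-11/2) = 8/5.
[APC] = ½·((-1)·(-48/5−(-1)) + (18/5)·(-1−(-6)) + (-8)·(-6−(-48/5))) = ½·(43/5 + 18 − 144/5) = -11/10, so the B-coordinate is 1/5.
[ABP] = ½·((-1)·(-4−(-48/5)) + (-6)·(-48/5−(-6)) + (18/5)·(-6−(-4))) = ½·(-28/5 + 108/5 − 36/5) = 22/5, so the C-coordinate is -4/5.

(8/5, 1/5, -4/5)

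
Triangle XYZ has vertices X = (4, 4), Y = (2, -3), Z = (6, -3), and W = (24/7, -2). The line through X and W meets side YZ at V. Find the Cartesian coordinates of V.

(10/3, -3)

Barycentric coordinates of W with respect to XYZ: (1/7, 4/7, 2/7).
On side YZ the X-coordinate is zero; dropping W's X-weight 1/7 and renormalizing the remaining 4/7 : 2/7 gives weights 2/3, 1/3 on Y, Z.
V = (2/3)·(2, -3) + (1/3)·(6, -3) = (10/3, -3).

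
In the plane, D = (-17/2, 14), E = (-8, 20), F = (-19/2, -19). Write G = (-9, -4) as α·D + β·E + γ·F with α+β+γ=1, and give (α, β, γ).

Signed area of the reference triangle: [DEF] = ½·((-17/2)·(20−(-19)) + (-8)·(-19−14) + (-19/2)·(14−20)) = ½·(-663/2 + 264 + 57) = -21/4.
[GEF] = ½·((-9)·(20−(-19)) + (-8)·(-19−(-4)) + (-19/2)·(-4−20)) = ½·(-351 + 120 + 228) = -3/2, so the D-coordinate is (-3/2)/(-21/4) = 2/7.
[DGF] = ½·((-17/2)·(-4−(-19)) + (-9)·(-19−14) + (-19/2)·(14−(-4))) = ½·(-255/2 + 297 − 171) = -3/4, so the E-coordinate is 1/7.
[DEG] = ½·((-17/2)·(20−(-4)) + (-8)·(-4−14) + (-9)·(14−20)) = ½·(-204 + 144 + 54) = -3, so the F-coordinate is 4/7.
Check: 2/7 + 1/7 + 4/7 = 1.

(2/7, 1/7, 4/7)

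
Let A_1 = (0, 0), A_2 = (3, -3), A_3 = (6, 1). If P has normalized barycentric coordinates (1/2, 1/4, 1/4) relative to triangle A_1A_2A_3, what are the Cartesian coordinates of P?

(9/4, -1/2)

P = (1/2)·A_1 + (1/4)·A_2 + (1/4)·A_3.
x-coordinate: (1/2)·0 + (1/4)·3 + (1/4)·6 = 9/4.
y-coordinate: (1/2)·0 + (1/4)·(-3) + (1/4)·1 = -1/2.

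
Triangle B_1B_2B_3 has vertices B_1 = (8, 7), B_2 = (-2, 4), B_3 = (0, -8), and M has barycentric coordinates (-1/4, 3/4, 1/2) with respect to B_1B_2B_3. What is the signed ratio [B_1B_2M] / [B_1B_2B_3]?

The signed ratio [B_1B_2M]/[B_1B_2B_3] equals the barycentric coordinate of M at vertex B_3, which is 1/2.

1/2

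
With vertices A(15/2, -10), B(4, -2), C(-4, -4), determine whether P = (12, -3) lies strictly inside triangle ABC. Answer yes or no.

Barycentric coordinates of P: (24/71, 215/142, -121/142).
The three coordinates are positive, positive, negative; a point is interior exactly when all three are positive.

no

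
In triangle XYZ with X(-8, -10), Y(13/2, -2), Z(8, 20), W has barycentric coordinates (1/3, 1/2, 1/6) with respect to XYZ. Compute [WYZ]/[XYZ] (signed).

The signed ratio [WYZ]/[XYZ] equals the barycentric coordinate of W at vertex X, which is 1/3.

1/3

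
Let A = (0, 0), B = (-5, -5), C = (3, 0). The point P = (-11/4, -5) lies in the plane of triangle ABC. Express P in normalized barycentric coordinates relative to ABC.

(-3/4, 1, 3/4)

Signed area of the reference triangle: [ABC] = ½·(0·(-5−0) + (-5)·(0−0) + 3·(0−(-5))) = ½·(0 + 0 + 15) = 15/2.
[PBC] = ½·((-11/4)·(-5−0) + (-5)·(0−(-5)) + 3·(-5−(-5))) = ½·(55/4 − 25 + 0) = -45/8, so the A-coordinate is (-45/8)/(15/2) = -3/4.
[APC] = ½·(0·(-5−0) + (-11/4)·(0−0) + 3·(0−(-5))) = ½·(0 + 0 + 15) = 15/2, so the B-coordinate is 1.
[ABP] = ½·(0·(-5−(-5)) + (-5)·(-5−0) + (-11/4)·(0−(-5))) = ½·(0 + 25 − 55/4) = 45/8, so the C-coordinate is 3/4.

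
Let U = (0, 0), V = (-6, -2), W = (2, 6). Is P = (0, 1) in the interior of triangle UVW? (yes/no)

Barycentric coordinates of P: (3/4, 1/16, 3/16).
The three coordinates are positive, positive, positive; a point is interior exactly when all three are positive.

yes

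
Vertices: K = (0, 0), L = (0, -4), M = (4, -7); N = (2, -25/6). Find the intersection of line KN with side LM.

(3, -25/4)

Barycentric coordinates of N with respect to KLM: (1/3, 1/6, 1/2).
On side LM the K-coordinate is zero; dropping N's K-weight 1/3 and renormalizing the remaining 1/6 : 1/2 gives weights 1/4, 3/4 on L, M.
J = (1/4)·(0, -4) + (3/4)·(4, -7) = (3, -25/4).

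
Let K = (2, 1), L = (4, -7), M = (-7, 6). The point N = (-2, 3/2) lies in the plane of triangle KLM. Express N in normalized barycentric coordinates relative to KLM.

Signed area of the reference triangle: [KLM] = ½·(2·(-7−6) + 4·(6−1) + (-7)·(1−(-7))) = ½·(-26 + 20 − 56) = -31.
[NLM] = ½·((-2)·(-7−6) + 4·(6−(3/2)) + (-7)·(3/2−(-7))) = ½·(26 + 18 − 119/2) = -31/4, so the K-coordinate is (-31/4)/(-31) = 1/4.
[KNM] = ½·(2·(3/2−6) + (-2)·(6−1) + (-7)·(1−(3/2))) = ½·(-9 − 10 + 7/2) = -31/4, so the L-coordinate is 1/4.
[KLN] = ½·(2·(-7−(3/2)) + 4·(3/2−1) + (-2)·(1−(-7))) = ½·(-17 + 2 − 16) = -31/2, so the M-coordinate is 1/2.

(1/4, 1/4, 1/2)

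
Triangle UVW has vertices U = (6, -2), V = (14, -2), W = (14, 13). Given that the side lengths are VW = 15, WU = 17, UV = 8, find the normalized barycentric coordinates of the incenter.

(3/8, 17/40, 1/5)

The incenter has barycentric coordinates proportional to the opposite side lengths: (15 : 17 : 8).
Normalizing by 15+17+8 = 40 gives (3/8, 17/40, 1/5).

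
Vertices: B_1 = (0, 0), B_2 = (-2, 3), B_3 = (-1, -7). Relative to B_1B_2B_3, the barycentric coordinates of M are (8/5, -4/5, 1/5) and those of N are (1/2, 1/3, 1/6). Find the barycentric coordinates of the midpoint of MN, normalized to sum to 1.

(21/20, -7/30, 11/60)

Since both coordinate triples sum to 1, the midpoint's barycentrics are the componentwise average.
(8/5+1/2)/2 = 21/20; similarly -7/30 and 11/60.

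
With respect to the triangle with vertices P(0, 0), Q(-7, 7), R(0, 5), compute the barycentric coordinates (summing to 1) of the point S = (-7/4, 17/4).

Signed area of the reference triangle: [PQR] = ½·(0·(7−5) + (-7)·(5−0) + 0·(0−7)) = ½·(0 − 35 + 0) = -35/2.
[SQR] = ½·((-7/4)·(7−5) + (-7)·(5−(17/4)) + 0·(17/4−7)) = ½·(-7/2 − 21/4 + 0) = -35/8, so the P-coordinate is (-35/8)/(-35/2) = 1/4.
[PSR] = ½·(0·(17/4−5) + (-7/4)·(5−0) + 0·(0−(17/4))) = ½·(0 − 35/4 + 0) = -35/8, so the Q-coordinate is 1/4.
[PQS] = ½·(0·(7−(17/4)) + (-7)·(17/4−0) + (-7/4)·(0−7)) = ½·(0 − 119/4 + 49/4) = -35/4, so the R-coordinate is 1/2.
Check: 1/4 + 1/4 + 1/2 = 1.

(1/4, 1/4, 1/2)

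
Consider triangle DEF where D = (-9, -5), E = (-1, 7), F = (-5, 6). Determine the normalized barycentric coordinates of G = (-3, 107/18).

Signed area of the reference triangle: [DEF] = ½·((-9)·(7−6) + (-1)·(6−(-5)) + (-5)·(-5−7)) = ½·(-9 − 11 + 60) = 20.
[GEF] = ½·((-3)·(7−6) + (-1)·(6−(107/18)) + (-5)·(107/18−7)) = ½·(-3 − 1/18 + 95/18) = 10/9, so the D-coordinate is (10/9)/20 = 1/18.
[DGF] = ½·((-9)·(107/18−6) + (-3)·(6−(-5)) + (-5)·(-5−(107/18))) = ½·(1/2 − 33 + 985/18) = 100/9, so the E-coordinate is 5/9.
[DEG] = ½·((-9)·(7−(107/18)) + (-1)·(107/18−(-5)) + (-3)·(-5−7)) = ½·(-19/2 − 197/18 + 36) = 70/9, so the F-coordinate is 7/18.
Check: 1/18 + 5/9 + 7/18 = 1.

(1/18, 5/9, 7/18)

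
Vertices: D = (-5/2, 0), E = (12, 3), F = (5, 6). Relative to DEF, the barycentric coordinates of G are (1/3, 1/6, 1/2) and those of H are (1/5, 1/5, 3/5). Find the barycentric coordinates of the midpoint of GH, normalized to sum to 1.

Since both coordinate triples sum to 1, the midpoint's barycentrics are the componentwise average.
(1/3+1/5)/2 = 4/15; similarly 11/60 and 11/20.

(4/15, 11/60, 11/20)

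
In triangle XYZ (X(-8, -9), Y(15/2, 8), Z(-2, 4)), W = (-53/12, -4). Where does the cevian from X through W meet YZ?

Barycentric coordinates of W with respect to XYZ: (2/3, 1/6, 1/6).
On side YZ the X-coordinate is zero; dropping W's X-weight 2/3 and renormalizing the remaining 1/6 : 1/6 gives weights 1/2, 1/2 on Y, Z.
V = (1/2)·(15/2, 8) + (1/2)·(-2, 4) = (11/4, 6).

(11/4, 6)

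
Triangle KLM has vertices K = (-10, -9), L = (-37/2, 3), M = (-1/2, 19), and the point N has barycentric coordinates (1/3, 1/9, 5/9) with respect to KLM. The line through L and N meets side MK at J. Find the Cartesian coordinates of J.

(-65/16, 17/2)

Line LN meets MK where the L-coordinate vanishes; zeroing N's L-weight and renormalizing leaves M, K-weights 5/9 : 1/3 → (5/8, 3/8).
So J = (5/8)·M + (3/8)·K = (-65/16, 17/2).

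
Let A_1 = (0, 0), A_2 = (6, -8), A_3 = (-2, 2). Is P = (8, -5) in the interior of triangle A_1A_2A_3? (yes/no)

no

Barycentric coordinates of P: (11, -3/2, -17/2).
The three coordinates are positive, negative, negative; a point is interior exactly when all three are positive.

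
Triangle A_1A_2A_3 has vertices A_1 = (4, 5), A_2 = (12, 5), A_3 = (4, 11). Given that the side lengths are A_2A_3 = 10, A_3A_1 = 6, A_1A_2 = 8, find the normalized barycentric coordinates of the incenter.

(5/12, 1/4, 1/3)

The incenter has barycentric coordinates proportional to the opposite side lengths: (10 : 6 : 8).
Normalizing by 10+6+8 = 24 gives (5/12, 1/4, 1/3).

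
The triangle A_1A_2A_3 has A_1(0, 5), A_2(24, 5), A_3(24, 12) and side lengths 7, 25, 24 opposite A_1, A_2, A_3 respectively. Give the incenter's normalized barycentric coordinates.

(1/8, 25/56, 3/7)

The incenter has barycentric coordinates proportional to the opposite side lengths: (7 : 25 : 24).
Normalizing by 7+25+24 = 56 gives (1/8, 25/56, 3/7).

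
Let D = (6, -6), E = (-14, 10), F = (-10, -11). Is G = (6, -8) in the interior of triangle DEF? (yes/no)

Barycentric coordinates of G: (87/89, -8/89, 10/89).
The three coordinates are positive, negative, positive; a point is interior exactly when all three are positive.

no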